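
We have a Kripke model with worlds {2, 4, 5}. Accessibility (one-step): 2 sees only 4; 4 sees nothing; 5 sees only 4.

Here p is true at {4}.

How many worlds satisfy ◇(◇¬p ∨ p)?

2: successors {4}; ◇¬p ∨ p there: 4:T. ✓
4: no successors, so ◇(◇¬p ∨ p) fails. ✗
5: successors {4}; ◇¬p ∨ p there: 4:T. ✓
Satisfying worlds: {2, 5}.

2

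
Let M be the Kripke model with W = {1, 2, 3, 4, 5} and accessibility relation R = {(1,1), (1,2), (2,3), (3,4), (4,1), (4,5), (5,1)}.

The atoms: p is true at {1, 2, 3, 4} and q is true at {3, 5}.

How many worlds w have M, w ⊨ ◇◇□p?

4

1: successors {1, 2}; ◇□p there: 1:T, 2:T. ✓
2: successors {3}; ◇□p there: 3:F. ✗
3: successors {4}; ◇□p there: 4:T. ✓
4: successors {1, 5}; ◇□p there: 1:T, 5:T. ✓
5: successors {1}; ◇□p there: 1:T. ✓
Satisfying worlds: {1, 3, 4, 5}.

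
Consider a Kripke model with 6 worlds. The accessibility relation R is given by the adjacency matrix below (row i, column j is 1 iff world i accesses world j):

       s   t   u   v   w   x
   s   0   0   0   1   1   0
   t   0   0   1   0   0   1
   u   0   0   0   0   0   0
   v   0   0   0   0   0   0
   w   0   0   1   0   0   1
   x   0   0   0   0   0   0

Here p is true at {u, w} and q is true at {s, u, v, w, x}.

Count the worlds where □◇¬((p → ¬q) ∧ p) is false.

3

s: successors {v, w}; ◇¬((p → ¬q) ∧ p) there: v:F, w:T. ✗
t: successors {u, x}; ◇¬((p → ¬q) ∧ p) there: u:F, x:F. ✗
u: no successors, so □◇¬((p → ¬q) ∧ p) holds vacuously. ✓
v: no successors, so □◇¬((p → ¬q) ∧ p) holds vacuously. ✓
w: successors {u, x}; ◇¬((p → ¬q) ∧ p) there: u:F, x:F. ✗
x: no successors, so □◇¬((p → ¬q) ∧ p) holds vacuously. ✓
Satisfying worlds: {u, v, x}.
So □◇¬((p → ¬q) ∧ p) fails at the other 3 worlds.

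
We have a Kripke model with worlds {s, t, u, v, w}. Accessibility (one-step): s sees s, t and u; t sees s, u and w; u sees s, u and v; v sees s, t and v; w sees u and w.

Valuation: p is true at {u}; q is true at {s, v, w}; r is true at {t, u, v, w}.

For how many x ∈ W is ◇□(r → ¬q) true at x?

s: successors {s, t, u}; □(r → ¬q) there: s:T, t:F, u:F. ✓
t: successors {s, u, w}; □(r → ¬q) there: s:T, u:F, w:F. ✓
u: successors {s, u, v}; □(r → ¬q) there: s:T, u:F, v:F. ✓
v: successors {s, t, v}; □(r → ¬q) there: s:T, t:F, v:F. ✓
w: successors {u, w}; □(r → ¬q) there: u:F, w:F. ✗
Satisfying worlds: {s, t, u, v}.

4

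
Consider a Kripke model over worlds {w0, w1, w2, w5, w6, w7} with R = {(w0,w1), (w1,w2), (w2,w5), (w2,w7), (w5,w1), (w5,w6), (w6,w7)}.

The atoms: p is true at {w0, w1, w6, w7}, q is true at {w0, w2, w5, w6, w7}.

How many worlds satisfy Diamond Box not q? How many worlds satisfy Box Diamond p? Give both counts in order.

For Diamond Box not q:
w0: successors {w1}; Box not q there: w1:F. ✗
w1: successors {w2}; Box not q there: w2:F. ✗
w2: successors {w5, w7}; Box not q there: w5:F, w7:T. ✓
w5: successors {w1, w6}; Box not q there: w1:F, w6:F. ✗
w6: successors {w7}; Box not q there: w7:T. ✓
w7: no successors, so Diamond Box not q fails. ✗
— 2 worlds.
For Box Diamond p:
w0: successors {w1}; Diamond p there: w1:F. ✗
w1: successors {w2}; Diamond p there: w2:T. ✓
w2: successors {w5, w7}; Diamond p there: w5:T, w7:F. ✗
w5: successors {w1, w6}; Diamond p there: w1:F, w6:T. ✗
w6: successors {w7}; Diamond p there: w7:F. ✗
w7: no successors, so Box Diamond p holds vacuously. ✓
— 2 worlds.

2 and 2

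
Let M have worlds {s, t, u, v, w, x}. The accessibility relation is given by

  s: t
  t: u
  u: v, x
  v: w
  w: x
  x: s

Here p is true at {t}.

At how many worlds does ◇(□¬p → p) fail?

4

s: successors {t}; □¬p → p there: t:T. ✓
t: successors {u}; □¬p → p there: u:F. ✗
u: successors {v, x}; □¬p → p there: v:F, x:F. ✗
v: successors {w}; □¬p → p there: w:F. ✗
w: successors {x}; □¬p → p there: x:F. ✗
x: successors {s}; □¬p → p there: s:T. ✓
Satisfying worlds: {s, x}.
So ◇(□¬p → p) fails at the other 4 worlds.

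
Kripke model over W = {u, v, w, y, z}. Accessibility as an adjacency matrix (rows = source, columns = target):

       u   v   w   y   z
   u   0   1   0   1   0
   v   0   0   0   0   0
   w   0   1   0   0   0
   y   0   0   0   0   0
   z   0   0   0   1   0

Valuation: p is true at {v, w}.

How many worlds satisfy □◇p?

u: successors {v, y}; ◇p there: v:F, y:F. ✗
v: no successors, so □◇p holds vacuously. ✓
w: successors {v}; ◇p there: v:F. ✗
y: no successors, so □◇p holds vacuously. ✓
z: successors {y}; ◇p there: y:F. ✗
Satisfying worlds: {v, y}.

2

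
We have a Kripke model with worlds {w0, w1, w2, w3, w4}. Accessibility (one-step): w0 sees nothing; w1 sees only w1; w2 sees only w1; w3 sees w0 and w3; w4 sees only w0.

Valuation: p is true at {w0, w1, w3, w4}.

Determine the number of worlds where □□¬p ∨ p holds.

4

w0: □□¬p is T, p is T. ✓
w1: □□¬p is F, p is T. ✓
w2: □□¬p is F, p is F. ✗
w3: □□¬p is F, p is T. ✓
w4: □□¬p is T, p is T. ✓
Satisfying worlds: {w0, w1, w3, w4}.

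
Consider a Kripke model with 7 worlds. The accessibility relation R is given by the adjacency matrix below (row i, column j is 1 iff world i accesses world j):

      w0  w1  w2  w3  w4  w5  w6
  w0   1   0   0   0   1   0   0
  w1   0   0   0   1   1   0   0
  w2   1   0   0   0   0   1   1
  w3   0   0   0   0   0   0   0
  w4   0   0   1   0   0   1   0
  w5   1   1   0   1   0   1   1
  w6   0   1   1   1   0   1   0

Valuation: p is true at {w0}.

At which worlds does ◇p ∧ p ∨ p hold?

{w0}

w0: ◇p ∧ p is T, p is T. ✓
w1: ◇p ∧ p is F, p is F. ✗
w2: ◇p ∧ p is F, p is F. ✗
w3: ◇p ∧ p is F, p is F. ✗
w4: ◇p ∧ p is F, p is F. ✗
w5: ◇p ∧ p is F, p is F. ✗
w6: ◇p ∧ p is F, p is F. ✗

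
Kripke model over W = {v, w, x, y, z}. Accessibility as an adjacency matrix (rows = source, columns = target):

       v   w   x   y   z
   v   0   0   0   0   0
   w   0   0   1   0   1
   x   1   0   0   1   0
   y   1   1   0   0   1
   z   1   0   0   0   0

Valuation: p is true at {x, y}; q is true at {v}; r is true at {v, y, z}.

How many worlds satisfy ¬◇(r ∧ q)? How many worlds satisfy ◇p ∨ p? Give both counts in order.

For ¬◇(r ∧ q):
v: ◇(r ∧ q) is F. ✓
w: ◇(r ∧ q) is F. ✓
x: ◇(r ∧ q) is T. ✗
y: ◇(r ∧ q) is T. ✗
z: ◇(r ∧ q) is T. ✗
— 2 worlds.
For ◇p ∨ p:
v: ◇p is F, p is F. ✗
w: ◇p is T, p is F. ✓
x: ◇p is T, p is T. ✓
y: ◇p is F, p is T. ✓
z: ◇p is F, p is F. ✗
— 3 worlds.

2 and 3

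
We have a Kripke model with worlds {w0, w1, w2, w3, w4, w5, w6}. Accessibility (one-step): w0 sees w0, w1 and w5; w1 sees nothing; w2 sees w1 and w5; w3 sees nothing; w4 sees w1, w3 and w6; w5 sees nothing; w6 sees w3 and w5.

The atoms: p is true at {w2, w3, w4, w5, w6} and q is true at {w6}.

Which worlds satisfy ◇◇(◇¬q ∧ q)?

∅

w0: successors {w0, w1, w5}; ◇(◇¬q ∧ q) there: w0:F, w1:F, w5:F. ✗
w1: no successors, so ◇◇(◇¬q ∧ q) fails. ✗
w2: successors {w1, w5}; ◇(◇¬q ∧ q) there: w1:F, w5:F. ✗
w3: no successors, so ◇◇(◇¬q ∧ q) fails. ✗
w4: successors {w1, w3, w6}; ◇(◇¬q ∧ q) there: w1:F, w3:F, w6:F. ✗
w5: no successors, so ◇◇(◇¬q ∧ q) fails. ✗
w6: successors {w3, w5}; ◇(◇¬q ∧ q) there: w3:F, w5:F. ✗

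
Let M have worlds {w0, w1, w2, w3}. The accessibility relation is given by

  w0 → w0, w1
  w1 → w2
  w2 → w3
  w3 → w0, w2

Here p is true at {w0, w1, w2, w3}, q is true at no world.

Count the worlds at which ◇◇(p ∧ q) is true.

0

w0: successors {w0, w1}; ◇(p ∧ q) there: w0:F, w1:F. ✗
w1: successors {w2}; ◇(p ∧ q) there: w2:F. ✗
w2: successors {w3}; ◇(p ∧ q) there: w3:F. ✗
w3: successors {w0, w2}; ◇(p ∧ q) there: w0:F, w2:F. ✗
Satisfying worlds: ∅.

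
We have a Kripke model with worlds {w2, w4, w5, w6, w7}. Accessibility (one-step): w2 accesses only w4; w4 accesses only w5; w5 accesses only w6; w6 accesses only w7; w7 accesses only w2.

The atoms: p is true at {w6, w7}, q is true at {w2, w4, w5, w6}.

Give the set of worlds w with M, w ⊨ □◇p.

w2: successors {w4}; ◇p there: w4:F. ✗
w4: successors {w5}; ◇p there: w5:T. ✓
w5: successors {w6}; ◇p there: w6:T. ✓
w6: successors {w7}; ◇p there: w7:F. ✗
w7: successors {w2}; ◇p there: w2:F. ✗

{w4, w5}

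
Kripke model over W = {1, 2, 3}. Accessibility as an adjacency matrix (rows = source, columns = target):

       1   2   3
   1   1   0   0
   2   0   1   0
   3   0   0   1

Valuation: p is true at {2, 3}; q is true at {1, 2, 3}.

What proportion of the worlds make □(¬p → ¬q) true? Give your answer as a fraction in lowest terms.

2/3

1: successors {1}; ¬p → ¬q there: 1:F. ✗
2: successors {2}; ¬p → ¬q there: 2:T. ✓
3: successors {3}; ¬p → ¬q there: 3:T. ✓
That's 2 of 3 worlds, so 2/3.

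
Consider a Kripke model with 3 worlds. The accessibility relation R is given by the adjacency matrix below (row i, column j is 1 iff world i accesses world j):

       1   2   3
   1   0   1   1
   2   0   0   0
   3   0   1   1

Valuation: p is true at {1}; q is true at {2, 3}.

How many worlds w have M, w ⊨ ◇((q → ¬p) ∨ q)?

2

1: successors {2, 3}; (q → ¬p) ∨ q there: 2:T, 3:T. ✓
2: no successors, so ◇((q → ¬p) ∨ q) fails. ✗
3: successors {2, 3}; (q → ¬p) ∨ q there: 2:T, 3:T. ✓
Satisfying worlds: {1, 3}.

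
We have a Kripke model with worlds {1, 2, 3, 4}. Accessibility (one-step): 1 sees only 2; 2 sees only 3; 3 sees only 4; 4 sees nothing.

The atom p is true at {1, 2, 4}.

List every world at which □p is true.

1: successors {2}; p there: 2:T. ✓
2: successors {3}; p there: 3:F. ✗
3: successors {4}; p there: 4:T. ✓
4: no successors, so □p holds vacuously. ✓

{1, 3, 4}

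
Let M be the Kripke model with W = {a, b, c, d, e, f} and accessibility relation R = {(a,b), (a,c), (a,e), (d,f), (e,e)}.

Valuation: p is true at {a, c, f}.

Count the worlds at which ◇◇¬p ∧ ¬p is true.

a: ◇◇¬p is T, ¬p is F. ✗
b: ◇◇¬p is F, ¬p is T. ✗
c: ◇◇¬p is F, ¬p is F. ✗
d: ◇◇¬p is F, ¬p is T. ✗
e: ◇◇¬p is T, ¬p is T. ✓
f: ◇◇¬p is F, ¬p is F. ✗
Satisfying worlds: {e}.

1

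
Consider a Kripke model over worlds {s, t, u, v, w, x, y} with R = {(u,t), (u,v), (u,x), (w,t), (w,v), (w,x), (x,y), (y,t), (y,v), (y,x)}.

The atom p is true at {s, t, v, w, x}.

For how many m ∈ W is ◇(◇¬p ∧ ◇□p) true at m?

s: no successors, so ◇(◇¬p ∧ ◇□p) fails. ✗
t: no successors, so ◇(◇¬p ∧ ◇□p) fails. ✗
u: successors {t, v, x}; ◇¬p ∧ ◇□p there: t:F, v:F, x:T. ✓
v: no successors, so ◇(◇¬p ∧ ◇□p) fails. ✗
w: successors {t, v, x}; ◇¬p ∧ ◇□p there: t:F, v:F, x:T. ✓
x: successors {y}; ◇¬p ∧ ◇□p there: y:F. ✗
y: successors {t, v, x}; ◇¬p ∧ ◇□p there: t:F, v:F, x:T. ✓
Satisfying worlds: {u, w, y}.

3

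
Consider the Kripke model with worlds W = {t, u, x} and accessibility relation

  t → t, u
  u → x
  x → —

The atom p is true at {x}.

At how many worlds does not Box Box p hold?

1

t: Box Box p is F. ✓
u: Box Box p is T. ✗
x: Box Box p is T. ✗
Satisfying worlds: {t}.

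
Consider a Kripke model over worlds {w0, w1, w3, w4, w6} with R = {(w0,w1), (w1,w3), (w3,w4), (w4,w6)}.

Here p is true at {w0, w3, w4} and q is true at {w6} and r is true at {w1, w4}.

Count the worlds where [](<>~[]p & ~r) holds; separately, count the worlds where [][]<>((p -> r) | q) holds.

For [](<>~[]p & ~r):
w0: successors {w1}; <>~[]p & ~r there: w1:F. ✗
w1: successors {w3}; <>~[]p & ~r there: w3:T. ✓
w3: successors {w4}; <>~[]p & ~r there: w4:F. ✗
w4: successors {w6}; <>~[]p & ~r there: w6:F. ✗
w6: no successors, so [](<>~[]p & ~r) holds vacuously. ✓
— 2 worlds.
For [][]<>((p -> r) | q):
w0: successors {w1}; []<>((p -> r) | q) there: w1:T. ✓
w1: successors {w3}; []<>((p -> r) | q) there: w3:T. ✓
w3: successors {w4}; []<>((p -> r) | q) there: w4:F. ✗
w4: successors {w6}; []<>((p -> r) | q) there: w6:T. ✓
w6: no successors, so [][]<>((p -> r) | q) holds vacuously. ✓
— 4 worlds.

2 and 4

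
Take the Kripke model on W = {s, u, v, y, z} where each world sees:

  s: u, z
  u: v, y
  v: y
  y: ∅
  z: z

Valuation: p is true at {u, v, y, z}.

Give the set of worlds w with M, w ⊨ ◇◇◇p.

s: successors {u, z}; ◇◇p there: u:T, z:T. ✓
u: successors {v, y}; ◇◇p there: v:F, y:F. ✗
v: successors {y}; ◇◇p there: y:F. ✗
y: no successors, so ◇◇◇p fails. ✗
z: successors {z}; ◇◇p there: z:T. ✓

{s, z}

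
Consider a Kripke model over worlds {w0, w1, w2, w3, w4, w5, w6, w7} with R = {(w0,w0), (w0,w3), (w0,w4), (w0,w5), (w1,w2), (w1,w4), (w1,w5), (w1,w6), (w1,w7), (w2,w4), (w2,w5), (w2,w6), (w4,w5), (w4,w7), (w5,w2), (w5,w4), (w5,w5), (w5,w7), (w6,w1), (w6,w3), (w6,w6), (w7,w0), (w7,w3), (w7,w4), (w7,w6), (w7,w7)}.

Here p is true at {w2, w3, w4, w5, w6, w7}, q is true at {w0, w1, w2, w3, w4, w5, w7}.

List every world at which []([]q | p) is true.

{w0, w1, w2, w3, w4, w5, w7}

w0: successors {w0, w3, w4, w5}; []q | p there: w0:T, w3:T, w4:T, w5:T. ✓
w1: successors {w2, w4, w5, w6, w7}; []q | p there: w2:T, w4:T, w5:T, w6:T, w7:T. ✓
w2: successors {w4, w5, w6}; []q | p there: w4:T, w5:T, w6:T. ✓
w3: no successors, so []([]q | p) holds vacuously. ✓
w4: successors {w5, w7}; []q | p there: w5:T, w7:T. ✓
w5: successors {w2, w4, w5, w7}; []q | p there: w2:T, w4:T, w5:T, w7:T. ✓
w6: successors {w1, w3, w6}; []q | p there: w1:F, w3:T, w6:T. ✗
w7: successors {w0, w3, w4, w6, w7}; []q | p there: w0:T, w3:T, w4:T, w6:T, w7:T. ✓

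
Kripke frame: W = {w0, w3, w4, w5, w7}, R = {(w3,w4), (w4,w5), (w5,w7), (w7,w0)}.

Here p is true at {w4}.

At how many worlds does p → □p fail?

1

w0: p is F, □p is T. ✓
w3: p is F, □p is T. ✓
w4: p is T, □p is F. ✗
w5: p is F, □p is F. ✓
w7: p is F, □p is F. ✓
Satisfying worlds: {w0, w3, w5, w7}.
So p → □p fails at the other 1 world.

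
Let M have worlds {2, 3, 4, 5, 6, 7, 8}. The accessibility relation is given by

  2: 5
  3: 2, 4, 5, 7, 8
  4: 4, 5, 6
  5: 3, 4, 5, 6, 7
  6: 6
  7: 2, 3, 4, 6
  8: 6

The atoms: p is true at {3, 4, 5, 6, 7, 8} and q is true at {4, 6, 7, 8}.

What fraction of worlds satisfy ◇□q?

6/7

2: successors {5}; □q there: 5:F. ✗
3: successors {2, 4, 5, 7, 8}; □q there: 2:F, 4:F, 5:F, 7:F, 8:T. ✓
4: successors {4, 5, 6}; □q there: 4:F, 5:F, 6:T. ✓
5: successors {3, 4, 5, 6, 7}; □q there: 3:F, 4:F, 5:F, 6:T, 7:F. ✓
6: successors {6}; □q there: 6:T. ✓
7: successors {2, 3, 4, 6}; □q there: 2:F, 3:F, 4:F, 6:T. ✓
8: successors {6}; □q there: 6:T. ✓
That's 6 of 7 worlds, so 6/7.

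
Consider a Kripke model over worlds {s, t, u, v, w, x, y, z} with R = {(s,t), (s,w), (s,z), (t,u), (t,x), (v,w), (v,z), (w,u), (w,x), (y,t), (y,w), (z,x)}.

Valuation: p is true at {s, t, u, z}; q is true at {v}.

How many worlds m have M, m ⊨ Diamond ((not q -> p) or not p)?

6

s: successors {t, w, z}; (not q -> p) or not p there: t:T, w:T, z:T. ✓
t: successors {u, x}; (not q -> p) or not p there: u:T, x:T. ✓
u: no successors, so Diamond ((not q -> p) or not p) fails. ✗
v: successors {w, z}; (not q -> p) or not p there: w:T, z:T. ✓
w: successors {u, x}; (not q -> p) or not p there: u:T, x:T. ✓
x: no successors, so Diamond ((not q -> p) or not p) fails. ✗
y: successors {t, w}; (not q -> p) or not p there: t:T, w:T. ✓
z: successors {x}; (not q -> p) or not p there: x:T. ✓
Satisfying worlds: {s, t, v, w, y, z}.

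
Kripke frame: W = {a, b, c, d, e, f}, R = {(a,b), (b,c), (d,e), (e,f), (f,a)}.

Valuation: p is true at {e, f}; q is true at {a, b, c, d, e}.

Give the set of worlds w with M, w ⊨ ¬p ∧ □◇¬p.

{a, c}

a: ¬p is T, □◇¬p is T. ✓
b: ¬p is T, □◇¬p is F. ✗
c: ¬p is T, □◇¬p is T. ✓
d: ¬p is T, □◇¬p is F. ✗
e: ¬p is F, □◇¬p is T. ✗
f: ¬p is F, □◇¬p is T. ✗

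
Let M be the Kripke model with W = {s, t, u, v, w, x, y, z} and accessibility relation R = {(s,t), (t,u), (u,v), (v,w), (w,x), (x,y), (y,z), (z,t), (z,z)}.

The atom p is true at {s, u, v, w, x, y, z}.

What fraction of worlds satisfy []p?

3/4

s: successors {t}; p there: t:F. ✗
t: successors {u}; p there: u:T. ✓
u: successors {v}; p there: v:T. ✓
v: successors {w}; p there: w:T. ✓
w: successors {x}; p there: x:T. ✓
x: successors {y}; p there: y:T. ✓
y: successors {z}; p there: z:T. ✓
z: successors {t, z}; p there: t:F, z:T. ✗
That's 6 of 8 worlds, so 6/8 = 3/4.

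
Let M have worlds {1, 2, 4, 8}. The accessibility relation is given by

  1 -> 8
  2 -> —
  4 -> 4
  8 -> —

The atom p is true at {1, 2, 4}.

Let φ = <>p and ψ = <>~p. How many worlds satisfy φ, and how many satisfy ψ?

1 and 1

For <>p:
1: successors {8}; p there: 8:F. ✗
2: no successors, so <>p fails. ✗
4: successors {4}; p there: 4:T. ✓
8: no successors, so <>p fails. ✗
— 1 world.
For <>~p:
1: successors {8}; ~p there: 8:T. ✓
2: no successors, so <>~p fails. ✗
4: successors {4}; ~p there: 4:F. ✗
8: no successors, so <>~p fails. ✗
— 1 world.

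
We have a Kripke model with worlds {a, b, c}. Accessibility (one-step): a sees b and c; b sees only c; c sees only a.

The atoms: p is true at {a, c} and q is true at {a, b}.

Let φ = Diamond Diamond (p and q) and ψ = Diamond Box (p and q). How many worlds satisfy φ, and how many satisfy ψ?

For Diamond Diamond (p and q):
a: successors {b, c}; Diamond (p and q) there: b:F, c:T. ✓
b: successors {c}; Diamond (p and q) there: c:T. ✓
c: successors {a}; Diamond (p and q) there: a:F. ✗
— 2 worlds.
For Diamond Box (p and q):
a: successors {b, c}; Box (p and q) there: b:F, c:T. ✓
b: successors {c}; Box (p and q) there: c:T. ✓
c: successors {a}; Box (p and q) there: a:F. ✗
— 2 worlds.

2 and 2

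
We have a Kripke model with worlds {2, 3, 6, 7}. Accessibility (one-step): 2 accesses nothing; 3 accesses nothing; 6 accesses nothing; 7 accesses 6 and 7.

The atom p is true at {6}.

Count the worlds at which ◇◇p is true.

2: no successors, so ◇◇p fails. ✗
3: no successors, so ◇◇p fails. ✗
6: no successors, so ◇◇p fails. ✗
7: successors {6, 7}; ◇p there: 6:F, 7:T. ✓
Satisfying worlds: {7}.

1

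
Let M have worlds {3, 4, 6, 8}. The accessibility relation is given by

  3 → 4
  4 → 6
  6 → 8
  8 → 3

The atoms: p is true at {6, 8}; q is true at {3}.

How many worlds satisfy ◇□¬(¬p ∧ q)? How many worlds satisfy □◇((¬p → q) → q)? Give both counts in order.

3 and 2

For ◇□¬(¬p ∧ q):
3: successors {4}; □¬(¬p ∧ q) there: 4:T. ✓
4: successors {6}; □¬(¬p ∧ q) there: 6:T. ✓
6: successors {8}; □¬(¬p ∧ q) there: 8:F. ✗
8: successors {3}; □¬(¬p ∧ q) there: 3:T. ✓
— 3 worlds.
For □◇((¬p → q) → q):
3: successors {4}; ◇((¬p → q) → q) there: 4:F. ✗
4: successors {6}; ◇((¬p → q) → q) there: 6:F. ✗
6: successors {8}; ◇((¬p → q) → q) there: 8:T. ✓
8: successors {3}; ◇((¬p → q) → q) there: 3:T. ✓
— 2 worlds.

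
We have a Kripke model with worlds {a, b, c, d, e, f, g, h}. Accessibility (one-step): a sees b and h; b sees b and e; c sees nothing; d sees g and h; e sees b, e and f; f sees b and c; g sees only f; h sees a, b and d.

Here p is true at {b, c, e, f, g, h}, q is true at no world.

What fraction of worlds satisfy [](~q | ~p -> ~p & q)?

a: successors {b, h}; ~q | ~p -> ~p & q there: b:F, h:F. ✗
b: successors {b, e}; ~q | ~p -> ~p & q there: b:F, e:F. ✗
c: no successors, so [](~q | ~p -> ~p & q) holds vacuously. ✓
d: successors {g, h}; ~q | ~p -> ~p & q there: g:F, h:F. ✗
e: successors {b, e, f}; ~q | ~p -> ~p & q there: b:F, e:F, f:F. ✗
f: successors {b, c}; ~q | ~p -> ~p & q there: b:F, c:F. ✗
g: successors {f}; ~q | ~p -> ~p & q there: f:F. ✗
h: successors {a, b, d}; ~q | ~p -> ~p & q there: a:F, b:F, d:F. ✗
That's 1 of 8 worlds, so 1/8.

1/8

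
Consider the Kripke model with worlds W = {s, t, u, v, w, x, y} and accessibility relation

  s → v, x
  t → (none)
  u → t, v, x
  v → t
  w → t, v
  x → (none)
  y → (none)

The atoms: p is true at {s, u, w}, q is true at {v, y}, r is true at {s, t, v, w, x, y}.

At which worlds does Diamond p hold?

∅

s: successors {v, x}; p there: v:F, x:F. ✗
t: no successors, so Diamond p fails. ✗
u: successors {t, v, x}; p there: t:F, v:F, x:F. ✗
v: successors {t}; p there: t:F. ✗
w: successors {t, v}; p there: t:F, v:F. ✗
x: no successors, so Diamond p fails. ✗
y: no successors, so Diamond p fails. ✗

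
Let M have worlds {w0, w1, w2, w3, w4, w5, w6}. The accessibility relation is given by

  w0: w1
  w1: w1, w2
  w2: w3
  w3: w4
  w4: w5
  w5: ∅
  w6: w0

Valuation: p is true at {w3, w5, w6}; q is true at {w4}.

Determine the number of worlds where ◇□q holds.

2

w0: successors {w1}; □q there: w1:F. ✗
w1: successors {w1, w2}; □q there: w1:F, w2:F. ✗
w2: successors {w3}; □q there: w3:T. ✓
w3: successors {w4}; □q there: w4:F. ✗
w4: successors {w5}; □q there: w5:T. ✓
w5: no successors, so ◇□q fails. ✗
w6: successors {w0}; □q there: w0:F. ✗
Satisfying worlds: {w2, w4}.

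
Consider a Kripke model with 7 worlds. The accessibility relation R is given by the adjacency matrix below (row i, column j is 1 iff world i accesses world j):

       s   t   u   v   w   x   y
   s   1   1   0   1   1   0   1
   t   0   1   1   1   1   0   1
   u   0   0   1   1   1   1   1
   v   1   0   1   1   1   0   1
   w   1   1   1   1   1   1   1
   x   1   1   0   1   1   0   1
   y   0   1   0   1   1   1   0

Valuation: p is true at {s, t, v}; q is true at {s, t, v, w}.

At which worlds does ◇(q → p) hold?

s: successors {s, t, v, w, y}; q → p there: s:T, t:T, v:T, w:F, y:T. ✓
t: successors {t, u, v, w, y}; q → p there: t:T, u:T, v:T, w:F, y:T. ✓
u: successors {u, v, w, x, y}; q → p there: u:T, v:T, w:F, x:T, y:T. ✓
v: successors {s, u, v, w, y}; q → p there: s:T, u:T, v:T, w:F, y:T. ✓
w: successors {s, t, u, v, w, x, y}; q → p there: s:T, t:T, u:T, v:T, w:F, x:T, y:T. ✓
x: successors {s, t, v, w, y}; q → p there: s:T, t:T, v:T, w:F, y:T. ✓
y: successors {t, v, w, x}; q → p there: t:T, v:T, w:F, x:T. ✓

{s, t, u, v, w, x, y}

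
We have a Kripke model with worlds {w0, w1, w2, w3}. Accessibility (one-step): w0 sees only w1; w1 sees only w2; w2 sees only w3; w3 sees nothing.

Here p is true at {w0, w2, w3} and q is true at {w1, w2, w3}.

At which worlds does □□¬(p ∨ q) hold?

w0: successors {w1}; □¬(p ∨ q) there: w1:F. ✗
w1: successors {w2}; □¬(p ∨ q) there: w2:F. ✗
w2: successors {w3}; □¬(p ∨ q) there: w3:T. ✓
w3: no successors, so □□¬(p ∨ q) holds vacuously. ✓

{w2, w3}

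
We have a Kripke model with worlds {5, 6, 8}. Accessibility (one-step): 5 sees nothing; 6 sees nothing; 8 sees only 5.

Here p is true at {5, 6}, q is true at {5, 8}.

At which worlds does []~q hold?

{5, 6}

5: no successors, so []~q holds vacuously. ✓
6: no successors, so []~q holds vacuously. ✓
8: successors {5}; ~q there: 5:F. ✗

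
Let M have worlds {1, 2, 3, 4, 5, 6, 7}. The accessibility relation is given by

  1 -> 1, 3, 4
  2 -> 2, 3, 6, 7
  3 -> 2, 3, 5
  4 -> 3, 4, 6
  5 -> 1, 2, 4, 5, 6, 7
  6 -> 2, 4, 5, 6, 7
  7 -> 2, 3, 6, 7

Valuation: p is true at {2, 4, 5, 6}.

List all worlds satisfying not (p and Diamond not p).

{1, 3, 7}

1: p and Diamond not p is F. ✓
2: p and Diamond not p is T. ✗
3: p and Diamond not p is F. ✓
4: p and Diamond not p is T. ✗
5: p and Diamond not p is T. ✗
6: p and Diamond not p is T. ✗
7: p and Diamond not p is F. ✓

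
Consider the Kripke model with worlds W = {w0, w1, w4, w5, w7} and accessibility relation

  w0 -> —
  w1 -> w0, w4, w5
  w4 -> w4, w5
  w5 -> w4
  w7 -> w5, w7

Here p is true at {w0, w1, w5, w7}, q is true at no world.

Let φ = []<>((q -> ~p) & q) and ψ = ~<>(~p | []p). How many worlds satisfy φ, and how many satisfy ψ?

For []<>((q -> ~p) & q):
w0: no successors, so []<>((q -> ~p) & q) holds vacuously. ✓
w1: successors {w0, w4, w5}; <>((q -> ~p) & q) there: w0:F, w4:F, w5:F. ✗
w4: successors {w4, w5}; <>((q -> ~p) & q) there: w4:F, w5:F. ✗
w5: successors {w4}; <>((q -> ~p) & q) there: w4:F. ✗
w7: successors {w5, w7}; <>((q -> ~p) & q) there: w5:F, w7:F. ✗
— 1 world.
For ~<>(~p | []p):
w0: <>(~p | []p) is F. ✓
w1: <>(~p | []p) is T. ✗
w4: <>(~p | []p) is T. ✗
w5: <>(~p | []p) is T. ✗
w7: <>(~p | []p) is T. ✗
— 1 world.

1 and 1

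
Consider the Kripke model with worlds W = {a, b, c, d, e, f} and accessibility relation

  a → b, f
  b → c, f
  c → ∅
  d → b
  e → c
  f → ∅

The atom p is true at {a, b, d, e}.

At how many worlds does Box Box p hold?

4

a: successors {b, f}; Box p there: b:F, f:T. ✗
b: successors {c, f}; Box p there: c:T, f:T. ✓
c: no successors, so Box Box p holds vacuously. ✓
d: successors {b}; Box p there: b:F. ✗
e: successors {c}; Box p there: c:T. ✓
f: no successors, so Box Box p holds vacuously. ✓
Satisfying worlds: {b, c, e, f}.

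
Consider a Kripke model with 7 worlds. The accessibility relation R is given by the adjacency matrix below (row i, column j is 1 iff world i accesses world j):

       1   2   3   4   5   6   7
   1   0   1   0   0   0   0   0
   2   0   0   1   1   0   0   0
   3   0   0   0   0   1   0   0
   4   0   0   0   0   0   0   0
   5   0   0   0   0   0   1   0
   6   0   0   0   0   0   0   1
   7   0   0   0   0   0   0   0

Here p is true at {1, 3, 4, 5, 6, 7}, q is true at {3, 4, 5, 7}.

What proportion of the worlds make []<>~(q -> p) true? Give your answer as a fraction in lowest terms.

2/7

1: successors {2}; <>~(q -> p) there: 2:F. ✗
2: successors {3, 4}; <>~(q -> p) there: 3:F, 4:F. ✗
3: successors {5}; <>~(q -> p) there: 5:F. ✗
4: no successors, so []<>~(q -> p) holds vacuously. ✓
5: successors {6}; <>~(q -> p) there: 6:F. ✗
6: successors {7}; <>~(q -> p) there: 7:F. ✗
7: no successors, so []<>~(q -> p) holds vacuously. ✓
That's 2 of 7 worlds, so 2/7.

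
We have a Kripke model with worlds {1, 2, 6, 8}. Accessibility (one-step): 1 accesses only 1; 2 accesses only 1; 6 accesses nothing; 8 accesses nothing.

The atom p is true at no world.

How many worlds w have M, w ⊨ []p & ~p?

1: []p is F, ~p is T. ✗
2: []p is F, ~p is T. ✗
6: []p is T, ~p is T. ✓
8: []p is T, ~p is T. ✓
Satisfying worlds: {6, 8}.

2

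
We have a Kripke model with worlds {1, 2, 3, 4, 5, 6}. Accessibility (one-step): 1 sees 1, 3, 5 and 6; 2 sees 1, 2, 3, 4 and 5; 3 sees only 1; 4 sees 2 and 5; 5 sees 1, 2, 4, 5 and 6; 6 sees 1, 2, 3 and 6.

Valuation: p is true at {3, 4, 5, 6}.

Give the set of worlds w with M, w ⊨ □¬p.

{3}

1: successors {1, 3, 5, 6}; ¬p there: 1:T, 3:F, 5:F, 6:F. ✗
2: successors {1, 2, 3, 4, 5}; ¬p there: 1:T, 2:T, 3:F, 4:F, 5:F. ✗
3: successors {1}; ¬p there: 1:T. ✓
4: successors {2, 5}; ¬p there: 2:T, 5:F. ✗
5: successors {1, 2, 4, 5, 6}; ¬p there: 1:T, 2:T, 4:F, 5:F, 6:F. ✗
6: successors {1, 2, 3, 6}; ¬p there: 1:T, 2:T, 3:F, 6:F. ✗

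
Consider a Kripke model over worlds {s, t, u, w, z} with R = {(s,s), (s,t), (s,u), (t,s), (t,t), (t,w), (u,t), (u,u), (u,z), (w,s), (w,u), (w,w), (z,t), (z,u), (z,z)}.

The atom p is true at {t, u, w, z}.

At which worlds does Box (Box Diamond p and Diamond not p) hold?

s: successors {s, t, u}; Box Diamond p and Diamond not p there: s:T, t:T, u:F. ✗
t: successors {s, t, w}; Box Diamond p and Diamond not p there: s:T, t:T, w:T. ✓
u: successors {t, u, z}; Box Diamond p and Diamond not p there: t:T, u:F, z:F. ✗
w: successors {s, u, w}; Box Diamond p and Diamond not p there: s:T, u:F, w:T. ✗
z: successors {t, u, z}; Box Diamond p and Diamond not p there: t:T, u:F, z:F. ✗

{t}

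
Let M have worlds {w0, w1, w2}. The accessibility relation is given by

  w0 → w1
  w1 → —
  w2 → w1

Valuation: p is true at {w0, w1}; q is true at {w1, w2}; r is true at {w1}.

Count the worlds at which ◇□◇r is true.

2

w0: successors {w1}; □◇r there: w1:T. ✓
w1: no successors, so ◇□◇r fails. ✗
w2: successors {w1}; □◇r there: w1:T. ✓
Satisfying worlds: {w0, w2}.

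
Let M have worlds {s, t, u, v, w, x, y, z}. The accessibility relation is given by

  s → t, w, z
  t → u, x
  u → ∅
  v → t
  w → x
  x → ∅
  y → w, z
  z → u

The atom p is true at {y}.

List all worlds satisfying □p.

s: successors {t, w, z}; p there: t:F, w:F, z:F. ✗
t: successors {u, x}; p there: u:F, x:F. ✗
u: no successors, so □p holds vacuously. ✓
v: successors {t}; p there: t:F. ✗
w: successors {x}; p there: x:F. ✗
x: no successors, so □p holds vacuously. ✓
y: successors {w, z}; p there: w:F, z:F. ✗
z: successors {u}; p there: u:F. ✗

{u, x}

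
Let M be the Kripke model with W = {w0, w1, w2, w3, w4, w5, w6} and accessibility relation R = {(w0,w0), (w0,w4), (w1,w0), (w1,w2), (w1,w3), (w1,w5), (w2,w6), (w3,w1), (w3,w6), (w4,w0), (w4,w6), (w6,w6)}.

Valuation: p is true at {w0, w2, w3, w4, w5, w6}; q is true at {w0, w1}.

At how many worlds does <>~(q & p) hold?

6

w0: successors {w0, w4}; ~(q & p) there: w0:F, w4:T. ✓
w1: successors {w0, w2, w3, w5}; ~(q & p) there: w0:F, w2:T, w3:T, w5:T. ✓
w2: successors {w6}; ~(q & p) there: w6:T. ✓
w3: successors {w1, w6}; ~(q & p) there: w1:T, w6:T. ✓
w4: successors {w0, w6}; ~(q & p) there: w0:F, w6:T. ✓
w5: no successors, so <>~(q & p) fails. ✗
w6: successors {w6}; ~(q & p) there: w6:T. ✓
Satisfying worlds: {w0, w1, w2, w3, w4, w6}.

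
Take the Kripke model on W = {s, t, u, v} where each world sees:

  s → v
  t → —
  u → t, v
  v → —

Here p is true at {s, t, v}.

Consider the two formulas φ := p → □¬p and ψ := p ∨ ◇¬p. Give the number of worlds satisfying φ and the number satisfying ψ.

3 and 3

For p → □¬p:
s: p is T, □¬p is F. ✗
t: p is T, □¬p is T. ✓
u: p is F, □¬p is F. ✓
v: p is T, □¬p is T. ✓
— 3 worlds.
For p ∨ ◇¬p:
s: p is T, ◇¬p is F. ✓
t: p is T, ◇¬p is F. ✓
u: p is F, ◇¬p is F. ✗
v: p is T, ◇¬p is F. ✓
— 3 worlds.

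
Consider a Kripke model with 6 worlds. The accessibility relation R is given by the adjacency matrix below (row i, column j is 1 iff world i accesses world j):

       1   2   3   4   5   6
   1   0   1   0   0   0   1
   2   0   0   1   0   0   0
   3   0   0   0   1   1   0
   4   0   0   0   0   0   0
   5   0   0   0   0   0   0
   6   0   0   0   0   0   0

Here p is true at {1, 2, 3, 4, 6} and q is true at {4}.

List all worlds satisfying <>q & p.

1: <>q is F, p is T. ✗
2: <>q is F, p is T. ✗
3: <>q is T, p is T. ✓
4: <>q is F, p is T. ✗
5: <>q is F, p is F. ✗
6: <>q is F, p is T. ✗

{3}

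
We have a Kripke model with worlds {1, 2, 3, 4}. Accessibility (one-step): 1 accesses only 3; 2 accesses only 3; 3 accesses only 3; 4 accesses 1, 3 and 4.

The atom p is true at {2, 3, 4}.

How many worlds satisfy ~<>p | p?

3

1: ~<>p is F, p is F. ✗
2: ~<>p is F, p is T. ✓
3: ~<>p is F, p is T. ✓
4: ~<>p is F, p is T. ✓
Satisfying worlds: {2, 3, 4}.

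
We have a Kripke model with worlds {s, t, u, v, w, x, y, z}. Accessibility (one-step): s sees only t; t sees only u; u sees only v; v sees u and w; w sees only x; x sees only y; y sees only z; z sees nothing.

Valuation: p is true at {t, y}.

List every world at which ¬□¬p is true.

s: □¬p is F. ✓
t: □¬p is T. ✗
u: □¬p is T. ✗
v: □¬p is T. ✗
w: □¬p is T. ✗
x: □¬p is F. ✓
y: □¬p is T. ✗
z: □¬p is T. ✗

{s, x}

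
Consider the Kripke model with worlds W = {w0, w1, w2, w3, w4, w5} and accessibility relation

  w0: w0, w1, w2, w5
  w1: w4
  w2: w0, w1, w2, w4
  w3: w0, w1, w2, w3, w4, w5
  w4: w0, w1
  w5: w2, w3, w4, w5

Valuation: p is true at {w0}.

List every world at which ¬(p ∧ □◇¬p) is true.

w0: p ∧ □◇¬p is T. ✗
w1: p ∧ □◇¬p is F. ✓
w2: p ∧ □◇¬p is F. ✓
w3: p ∧ □◇¬p is F. ✓
w4: p ∧ □◇¬p is F. ✓
w5: p ∧ □◇¬p is F. ✓

{w1, w2, w3, w4, w5}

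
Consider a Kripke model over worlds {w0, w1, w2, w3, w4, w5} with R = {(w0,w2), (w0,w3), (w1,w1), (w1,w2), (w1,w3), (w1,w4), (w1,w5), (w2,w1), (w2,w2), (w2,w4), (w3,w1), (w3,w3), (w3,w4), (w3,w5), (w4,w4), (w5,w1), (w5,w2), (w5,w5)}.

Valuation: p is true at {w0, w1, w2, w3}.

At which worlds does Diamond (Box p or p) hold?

w0: successors {w2, w3}; Box p or p there: w2:T, w3:T. ✓
w1: successors {w1, w2, w3, w4, w5}; Box p or p there: w1:T, w2:T, w3:T, w4:F, w5:F. ✓
w2: successors {w1, w2, w4}; Box p or p there: w1:T, w2:T, w4:F. ✓
w3: successors {w1, w3, w4, w5}; Box p or p there: w1:T, w3:T, w4:F, w5:F. ✓
w4: successors {w4}; Box p or p there: w4:F. ✗
w5: successors {w1, w2, w5}; Box p or p there: w1:T, w2:T, w5:F. ✓

{w0, w1, w2, w3, w5}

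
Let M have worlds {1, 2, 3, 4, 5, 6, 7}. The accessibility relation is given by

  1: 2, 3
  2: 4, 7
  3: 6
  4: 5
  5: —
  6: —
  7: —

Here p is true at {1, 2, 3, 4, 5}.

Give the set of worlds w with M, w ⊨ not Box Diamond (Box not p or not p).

{2, 3, 4}

1: Box Diamond (Box not p or not p) is T. ✗
2: Box Diamond (Box not p or not p) is F. ✓
3: Box Diamond (Box not p or not p) is F. ✓
4: Box Diamond (Box not p or not p) is F. ✓
5: Box Diamond (Box not p or not p) is T. ✗
6: Box Diamond (Box not p or not p) is T. ✗
7: Box Diamond (Box not p or not p) is T. ✗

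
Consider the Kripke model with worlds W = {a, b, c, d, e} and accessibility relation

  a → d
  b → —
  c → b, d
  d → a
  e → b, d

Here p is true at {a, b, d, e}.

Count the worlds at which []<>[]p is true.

3

a: successors {d}; <>[]p there: d:T. ✓
b: no successors, so []<>[]p holds vacuously. ✓
c: successors {b, d}; <>[]p there: b:F, d:T. ✗
d: successors {a}; <>[]p there: a:T. ✓
e: successors {b, d}; <>[]p there: b:F, d:T. ✗
Satisfying worlds: {a, b, d}.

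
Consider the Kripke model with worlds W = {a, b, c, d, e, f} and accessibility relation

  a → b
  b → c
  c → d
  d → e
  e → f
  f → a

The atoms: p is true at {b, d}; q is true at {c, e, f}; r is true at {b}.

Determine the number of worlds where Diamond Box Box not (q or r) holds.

a: successors {b}; Box Box not (q or r) there: b:T. ✓
b: successors {c}; Box Box not (q or r) there: c:F. ✗
c: successors {d}; Box Box not (q or r) there: d:F. ✗
d: successors {e}; Box Box not (q or r) there: e:T. ✓
e: successors {f}; Box Box not (q or r) there: f:F. ✗
f: successors {a}; Box Box not (q or r) there: a:F. ✗
Satisfying worlds: {a, d}.

2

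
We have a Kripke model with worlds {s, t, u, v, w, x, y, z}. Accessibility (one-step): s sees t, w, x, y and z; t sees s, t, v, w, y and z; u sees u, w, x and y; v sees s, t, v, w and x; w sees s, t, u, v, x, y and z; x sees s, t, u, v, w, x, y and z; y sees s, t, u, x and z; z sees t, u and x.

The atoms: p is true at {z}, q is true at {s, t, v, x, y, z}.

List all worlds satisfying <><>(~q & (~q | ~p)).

s: successors {t, w, x, y, z}; <>(~q & (~q | ~p)) there: t:T, w:T, x:T, y:T, z:T. ✓
t: successors {s, t, v, w, y, z}; <>(~q & (~q | ~p)) there: s:T, t:T, v:T, w:T, y:T, z:T. ✓
u: successors {u, w, x, y}; <>(~q & (~q | ~p)) there: u:T, w:T, x:T, y:T. ✓
v: successors {s, t, v, w, x}; <>(~q & (~q | ~p)) there: s:T, t:T, v:T, w:T, x:T. ✓
w: successors {s, t, u, v, x, y, z}; <>(~q & (~q | ~p)) there: s:T, t:T, u:T, v:T, x:T, y:T, z:T. ✓
x: successors {s, t, u, v, w, x, y, z}; <>(~q & (~q | ~p)) there: s:T, t:T, u:T, v:T, w:T, x:T, y:T, z:T. ✓
y: successors {s, t, u, x, z}; <>(~q & (~q | ~p)) there: s:T, t:T, u:T, x:T, z:T. ✓
z: successors {t, u, x}; <>(~q & (~q | ~p)) there: t:T, u:T, x:T. ✓

{s, t, u, v, w, x, y, z}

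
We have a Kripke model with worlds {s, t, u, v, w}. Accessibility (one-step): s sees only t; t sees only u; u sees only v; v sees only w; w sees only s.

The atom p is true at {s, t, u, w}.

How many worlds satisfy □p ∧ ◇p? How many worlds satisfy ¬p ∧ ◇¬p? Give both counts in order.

For □p ∧ ◇p:
s: □p is T, ◇p is T. ✓
t: □p is T, ◇p is T. ✓
u: □p is F, ◇p is F. ✗
v: □p is T, ◇p is T. ✓
w: □p is T, ◇p is T. ✓
— 4 worlds.
For ¬p ∧ ◇¬p:
s: ¬p is F, ◇¬p is F. ✗
t: ¬p is F, ◇¬p is F. ✗
u: ¬p is F, ◇¬p is T. ✗
v: ¬p is T, ◇¬p is F. ✗
w: ¬p is F, ◇¬p is F. ✗
— 0 worlds.

4 and 0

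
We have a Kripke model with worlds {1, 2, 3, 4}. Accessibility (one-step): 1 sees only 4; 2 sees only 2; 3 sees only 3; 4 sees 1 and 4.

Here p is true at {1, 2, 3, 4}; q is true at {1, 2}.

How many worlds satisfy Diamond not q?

1: successors {4}; not q there: 4:T. ✓
2: successors {2}; not q there: 2:F. ✗
3: successors {3}; not q there: 3:T. ✓
4: successors {1, 4}; not q there: 1:F, 4:T. ✓
Satisfying worlds: {1, 3, 4}.

3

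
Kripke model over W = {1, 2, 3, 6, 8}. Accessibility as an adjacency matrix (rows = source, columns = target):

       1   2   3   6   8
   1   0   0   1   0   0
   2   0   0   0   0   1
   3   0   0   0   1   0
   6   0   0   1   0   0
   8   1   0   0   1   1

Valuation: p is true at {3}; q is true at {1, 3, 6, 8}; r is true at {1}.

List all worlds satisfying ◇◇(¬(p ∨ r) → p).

{2, 3, 8}

1: successors {3}; ◇(¬(p ∨ r) → p) there: 3:F. ✗
2: successors {8}; ◇(¬(p ∨ r) → p) there: 8:T. ✓
3: successors {6}; ◇(¬(p ∨ r) → p) there: 6:T. ✓
6: successors {3}; ◇(¬(p ∨ r) → p) there: 3:F. ✗
8: successors {1, 6, 8}; ◇(¬(p ∨ r) → p) there: 1:T, 6:T, 8:T. ✓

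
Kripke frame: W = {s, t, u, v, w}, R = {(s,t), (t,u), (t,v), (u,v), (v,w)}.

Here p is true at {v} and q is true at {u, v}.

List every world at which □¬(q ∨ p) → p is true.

{t, u, v}

s: □¬(q ∨ p) is T, p is F. ✗
t: □¬(q ∨ p) is F, p is F. ✓
u: □¬(q ∨ p) is F, p is F. ✓
v: □¬(q ∨ p) is T, p is T. ✓
w: □¬(q ∨ p) is T, p is F. ✗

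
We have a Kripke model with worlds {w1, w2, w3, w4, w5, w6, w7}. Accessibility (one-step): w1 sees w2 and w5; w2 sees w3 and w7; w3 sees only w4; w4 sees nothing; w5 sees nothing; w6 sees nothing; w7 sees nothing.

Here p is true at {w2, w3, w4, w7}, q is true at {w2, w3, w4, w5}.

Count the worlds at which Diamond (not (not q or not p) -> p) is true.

3

w1: successors {w2, w5}; not (not q or not p) -> p there: w2:T, w5:T. ✓
w2: successors {w3, w7}; not (not q or not p) -> p there: w3:T, w7:T. ✓
w3: successors {w4}; not (not q or not p) -> p there: w4:T. ✓
w4: no successors, so Diamond (not (not q or not p) -> p) fails. ✗
w5: no successors, so Diamond (not (not q or not p) -> p) fails. ✗
w6: no successors, so Diamond (not (not q or not p) -> p) fails. ✗
w7: no successors, so Diamond (not (not q or not p) -> p) fails. ✗
Satisfying worlds: {w1, w2, w3}.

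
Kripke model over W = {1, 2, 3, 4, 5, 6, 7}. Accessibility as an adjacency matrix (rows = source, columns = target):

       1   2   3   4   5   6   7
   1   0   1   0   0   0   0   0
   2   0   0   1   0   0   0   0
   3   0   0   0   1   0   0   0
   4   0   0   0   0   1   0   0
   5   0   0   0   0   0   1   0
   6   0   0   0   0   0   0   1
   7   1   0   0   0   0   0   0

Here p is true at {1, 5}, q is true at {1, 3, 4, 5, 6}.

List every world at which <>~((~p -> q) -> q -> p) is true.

{2, 3, 5}

1: successors {2}; ~((~p -> q) -> q -> p) there: 2:F. ✗
2: successors {3}; ~((~p -> q) -> q -> p) there: 3:T. ✓
3: successors {4}; ~((~p -> q) -> q -> p) there: 4:T. ✓
4: successors {5}; ~((~p -> q) -> q -> p) there: 5:F. ✗
5: successors {6}; ~((~p -> q) -> q -> p) there: 6:T. ✓
6: successors {7}; ~((~p -> q) -> q -> p) there: 7:F. ✗
7: successors {1}; ~((~p -> q) -> q -> p) there: 1:F. ✗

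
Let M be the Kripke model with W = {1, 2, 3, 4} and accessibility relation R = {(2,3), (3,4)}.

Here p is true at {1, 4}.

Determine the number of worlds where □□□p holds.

1: no successors, so □□□p holds vacuously. ✓
2: successors {3}; □□p there: 3:T. ✓
3: successors {4}; □□p there: 4:T. ✓
4: no successors, so □□□p holds vacuously. ✓
Satisfying worlds: {1, 2, 3, 4}.

4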